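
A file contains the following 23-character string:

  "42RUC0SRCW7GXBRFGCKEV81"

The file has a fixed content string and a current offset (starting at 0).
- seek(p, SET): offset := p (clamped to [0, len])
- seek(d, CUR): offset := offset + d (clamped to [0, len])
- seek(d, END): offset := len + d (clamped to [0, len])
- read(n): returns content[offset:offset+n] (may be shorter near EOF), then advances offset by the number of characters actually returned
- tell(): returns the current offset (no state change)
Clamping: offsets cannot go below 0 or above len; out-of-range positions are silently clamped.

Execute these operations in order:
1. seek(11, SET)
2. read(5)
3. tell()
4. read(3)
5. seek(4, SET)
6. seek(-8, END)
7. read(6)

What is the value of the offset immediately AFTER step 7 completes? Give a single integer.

Answer: 21

Derivation:
After 1 (seek(11, SET)): offset=11
After 2 (read(5)): returned 'GXBRF', offset=16
After 3 (tell()): offset=16
After 4 (read(3)): returned 'GCK', offset=19
After 5 (seek(4, SET)): offset=4
After 6 (seek(-8, END)): offset=15
After 7 (read(6)): returned 'FGCKEV', offset=21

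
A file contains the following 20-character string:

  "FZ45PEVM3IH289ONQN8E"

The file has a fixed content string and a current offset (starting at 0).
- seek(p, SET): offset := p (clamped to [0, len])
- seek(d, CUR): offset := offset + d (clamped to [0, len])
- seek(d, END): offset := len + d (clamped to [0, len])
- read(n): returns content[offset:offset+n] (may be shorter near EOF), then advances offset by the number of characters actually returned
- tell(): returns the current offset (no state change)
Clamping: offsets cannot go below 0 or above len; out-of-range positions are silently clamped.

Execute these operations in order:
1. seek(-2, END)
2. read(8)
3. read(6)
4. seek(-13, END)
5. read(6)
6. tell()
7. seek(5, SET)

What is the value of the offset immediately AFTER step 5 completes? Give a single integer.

After 1 (seek(-2, END)): offset=18
After 2 (read(8)): returned '8E', offset=20
After 3 (read(6)): returned '', offset=20
After 4 (seek(-13, END)): offset=7
After 5 (read(6)): returned 'M3IH28', offset=13

Answer: 13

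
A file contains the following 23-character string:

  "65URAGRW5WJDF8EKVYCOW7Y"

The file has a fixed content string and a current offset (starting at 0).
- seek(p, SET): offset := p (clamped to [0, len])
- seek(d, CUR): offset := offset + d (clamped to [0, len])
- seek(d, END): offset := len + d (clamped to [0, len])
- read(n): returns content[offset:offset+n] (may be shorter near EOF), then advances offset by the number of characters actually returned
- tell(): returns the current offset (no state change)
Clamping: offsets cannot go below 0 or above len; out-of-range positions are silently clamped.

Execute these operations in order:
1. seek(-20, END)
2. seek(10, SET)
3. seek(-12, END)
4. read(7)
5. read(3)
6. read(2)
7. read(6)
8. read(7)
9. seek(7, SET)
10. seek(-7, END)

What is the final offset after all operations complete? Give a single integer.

Answer: 16

Derivation:
After 1 (seek(-20, END)): offset=3
After 2 (seek(10, SET)): offset=10
After 3 (seek(-12, END)): offset=11
After 4 (read(7)): returned 'DF8EKVY', offset=18
After 5 (read(3)): returned 'COW', offset=21
After 6 (read(2)): returned '7Y', offset=23
After 7 (read(6)): returned '', offset=23
After 8 (read(7)): returned '', offset=23
After 9 (seek(7, SET)): offset=7
After 10 (seek(-7, END)): offset=16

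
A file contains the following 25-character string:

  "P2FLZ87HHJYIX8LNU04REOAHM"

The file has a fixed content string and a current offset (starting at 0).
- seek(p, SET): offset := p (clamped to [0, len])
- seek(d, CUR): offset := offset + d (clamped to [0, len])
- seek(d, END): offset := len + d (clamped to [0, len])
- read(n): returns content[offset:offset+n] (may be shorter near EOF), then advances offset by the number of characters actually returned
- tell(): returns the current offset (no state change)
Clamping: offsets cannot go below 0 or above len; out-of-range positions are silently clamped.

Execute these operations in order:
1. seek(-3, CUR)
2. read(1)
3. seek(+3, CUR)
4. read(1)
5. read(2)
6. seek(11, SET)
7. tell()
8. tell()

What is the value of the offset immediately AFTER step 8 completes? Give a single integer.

After 1 (seek(-3, CUR)): offset=0
After 2 (read(1)): returned 'P', offset=1
After 3 (seek(+3, CUR)): offset=4
After 4 (read(1)): returned 'Z', offset=5
After 5 (read(2)): returned '87', offset=7
After 6 (seek(11, SET)): offset=11
After 7 (tell()): offset=11
After 8 (tell()): offset=11

Answer: 11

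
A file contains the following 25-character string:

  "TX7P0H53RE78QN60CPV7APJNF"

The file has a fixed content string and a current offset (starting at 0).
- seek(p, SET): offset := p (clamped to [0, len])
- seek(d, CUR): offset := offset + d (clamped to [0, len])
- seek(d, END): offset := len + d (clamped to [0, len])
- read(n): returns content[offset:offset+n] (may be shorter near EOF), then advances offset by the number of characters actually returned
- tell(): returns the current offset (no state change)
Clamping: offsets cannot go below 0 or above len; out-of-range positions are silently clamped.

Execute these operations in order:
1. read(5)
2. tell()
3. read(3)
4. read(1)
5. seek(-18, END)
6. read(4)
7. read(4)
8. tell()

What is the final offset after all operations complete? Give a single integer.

Answer: 15

Derivation:
After 1 (read(5)): returned 'TX7P0', offset=5
After 2 (tell()): offset=5
After 3 (read(3)): returned 'H53', offset=8
After 4 (read(1)): returned 'R', offset=9
After 5 (seek(-18, END)): offset=7
After 6 (read(4)): returned '3RE7', offset=11
After 7 (read(4)): returned '8QN6', offset=15
After 8 (tell()): offset=15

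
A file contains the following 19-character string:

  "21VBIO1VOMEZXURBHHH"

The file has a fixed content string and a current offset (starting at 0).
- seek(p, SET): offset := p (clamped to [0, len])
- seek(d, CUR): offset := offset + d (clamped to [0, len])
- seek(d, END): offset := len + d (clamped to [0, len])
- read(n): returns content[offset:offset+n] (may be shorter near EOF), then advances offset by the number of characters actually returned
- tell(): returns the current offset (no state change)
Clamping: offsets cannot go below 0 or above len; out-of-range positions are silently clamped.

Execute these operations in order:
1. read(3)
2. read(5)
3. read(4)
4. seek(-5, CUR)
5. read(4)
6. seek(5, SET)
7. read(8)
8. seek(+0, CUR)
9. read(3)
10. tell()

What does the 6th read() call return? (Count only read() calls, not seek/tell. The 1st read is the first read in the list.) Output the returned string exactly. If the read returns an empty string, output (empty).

After 1 (read(3)): returned '21V', offset=3
After 2 (read(5)): returned 'BIO1V', offset=8
After 3 (read(4)): returned 'OMEZ', offset=12
After 4 (seek(-5, CUR)): offset=7
After 5 (read(4)): returned 'VOME', offset=11
After 6 (seek(5, SET)): offset=5
After 7 (read(8)): returned 'O1VOMEZX', offset=13
After 8 (seek(+0, CUR)): offset=13
After 9 (read(3)): returned 'URB', offset=16
After 10 (tell()): offset=16

Answer: URB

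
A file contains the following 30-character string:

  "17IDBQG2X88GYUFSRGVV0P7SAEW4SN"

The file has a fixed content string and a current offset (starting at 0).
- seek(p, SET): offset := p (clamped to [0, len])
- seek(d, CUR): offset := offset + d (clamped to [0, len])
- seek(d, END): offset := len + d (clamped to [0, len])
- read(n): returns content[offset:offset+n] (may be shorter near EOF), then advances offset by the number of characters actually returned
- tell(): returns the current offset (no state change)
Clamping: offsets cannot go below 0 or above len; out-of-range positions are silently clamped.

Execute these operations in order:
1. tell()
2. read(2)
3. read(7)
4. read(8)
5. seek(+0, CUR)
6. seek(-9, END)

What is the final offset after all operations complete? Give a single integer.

After 1 (tell()): offset=0
After 2 (read(2)): returned '17', offset=2
After 3 (read(7)): returned 'IDBQG2X', offset=9
After 4 (read(8)): returned '88GYUFSR', offset=17
After 5 (seek(+0, CUR)): offset=17
After 6 (seek(-9, END)): offset=21

Answer: 21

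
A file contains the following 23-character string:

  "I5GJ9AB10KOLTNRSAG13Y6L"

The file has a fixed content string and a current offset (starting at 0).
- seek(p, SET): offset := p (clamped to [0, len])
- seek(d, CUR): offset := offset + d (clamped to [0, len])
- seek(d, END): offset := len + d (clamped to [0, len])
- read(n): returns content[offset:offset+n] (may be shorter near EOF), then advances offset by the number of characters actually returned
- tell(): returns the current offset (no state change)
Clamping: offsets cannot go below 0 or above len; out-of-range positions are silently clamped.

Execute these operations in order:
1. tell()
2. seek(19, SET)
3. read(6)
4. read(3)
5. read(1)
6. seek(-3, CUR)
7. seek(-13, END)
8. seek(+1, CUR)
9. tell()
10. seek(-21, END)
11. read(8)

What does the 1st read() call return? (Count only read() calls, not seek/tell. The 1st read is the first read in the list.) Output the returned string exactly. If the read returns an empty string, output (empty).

Answer: 3Y6L

Derivation:
After 1 (tell()): offset=0
After 2 (seek(19, SET)): offset=19
After 3 (read(6)): returned '3Y6L', offset=23
After 4 (read(3)): returned '', offset=23
After 5 (read(1)): returned '', offset=23
After 6 (seek(-3, CUR)): offset=20
After 7 (seek(-13, END)): offset=10
After 8 (seek(+1, CUR)): offset=11
After 9 (tell()): offset=11
After 10 (seek(-21, END)): offset=2
After 11 (read(8)): returned 'GJ9AB10K', offset=10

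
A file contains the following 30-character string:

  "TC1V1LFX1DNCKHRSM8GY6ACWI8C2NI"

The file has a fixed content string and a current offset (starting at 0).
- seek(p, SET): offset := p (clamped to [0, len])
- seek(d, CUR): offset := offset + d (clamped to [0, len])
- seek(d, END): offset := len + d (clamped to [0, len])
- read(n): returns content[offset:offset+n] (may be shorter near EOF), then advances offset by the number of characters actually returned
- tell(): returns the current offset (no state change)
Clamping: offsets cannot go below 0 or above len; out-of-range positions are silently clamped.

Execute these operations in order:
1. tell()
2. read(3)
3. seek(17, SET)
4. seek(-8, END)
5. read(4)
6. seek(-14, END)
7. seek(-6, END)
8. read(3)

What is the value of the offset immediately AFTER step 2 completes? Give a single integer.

After 1 (tell()): offset=0
After 2 (read(3)): returned 'TC1', offset=3

Answer: 3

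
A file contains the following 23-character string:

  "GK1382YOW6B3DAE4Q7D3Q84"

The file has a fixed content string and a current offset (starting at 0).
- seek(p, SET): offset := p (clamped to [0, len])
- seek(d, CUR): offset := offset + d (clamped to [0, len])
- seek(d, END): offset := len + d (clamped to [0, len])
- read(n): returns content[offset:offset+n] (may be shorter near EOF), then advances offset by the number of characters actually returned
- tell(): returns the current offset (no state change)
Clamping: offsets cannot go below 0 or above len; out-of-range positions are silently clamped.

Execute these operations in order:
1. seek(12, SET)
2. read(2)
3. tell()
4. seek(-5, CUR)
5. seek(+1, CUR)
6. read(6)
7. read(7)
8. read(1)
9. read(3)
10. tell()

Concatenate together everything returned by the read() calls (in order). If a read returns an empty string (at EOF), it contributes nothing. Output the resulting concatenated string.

After 1 (seek(12, SET)): offset=12
After 2 (read(2)): returned 'DA', offset=14
After 3 (tell()): offset=14
After 4 (seek(-5, CUR)): offset=9
After 5 (seek(+1, CUR)): offset=10
After 6 (read(6)): returned 'B3DAE4', offset=16
After 7 (read(7)): returned 'Q7D3Q84', offset=23
After 8 (read(1)): returned '', offset=23
After 9 (read(3)): returned '', offset=23
After 10 (tell()): offset=23

Answer: DAB3DAE4Q7D3Q84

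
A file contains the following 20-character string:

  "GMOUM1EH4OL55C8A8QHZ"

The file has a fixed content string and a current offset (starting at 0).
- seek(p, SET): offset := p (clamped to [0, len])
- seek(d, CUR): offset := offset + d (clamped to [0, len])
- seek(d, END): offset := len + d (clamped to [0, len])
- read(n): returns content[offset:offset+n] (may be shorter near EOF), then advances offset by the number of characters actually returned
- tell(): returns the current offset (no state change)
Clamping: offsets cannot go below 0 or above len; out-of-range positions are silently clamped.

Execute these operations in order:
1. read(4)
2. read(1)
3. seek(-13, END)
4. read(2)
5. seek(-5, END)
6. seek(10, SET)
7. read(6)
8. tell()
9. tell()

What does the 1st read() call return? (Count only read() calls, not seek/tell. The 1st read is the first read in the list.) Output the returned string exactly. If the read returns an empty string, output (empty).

Answer: GMOU

Derivation:
After 1 (read(4)): returned 'GMOU', offset=4
After 2 (read(1)): returned 'M', offset=5
After 3 (seek(-13, END)): offset=7
After 4 (read(2)): returned 'H4', offset=9
After 5 (seek(-5, END)): offset=15
After 6 (seek(10, SET)): offset=10
After 7 (read(6)): returned 'L55C8A', offset=16
After 8 (tell()): offset=16
After 9 (tell()): offset=16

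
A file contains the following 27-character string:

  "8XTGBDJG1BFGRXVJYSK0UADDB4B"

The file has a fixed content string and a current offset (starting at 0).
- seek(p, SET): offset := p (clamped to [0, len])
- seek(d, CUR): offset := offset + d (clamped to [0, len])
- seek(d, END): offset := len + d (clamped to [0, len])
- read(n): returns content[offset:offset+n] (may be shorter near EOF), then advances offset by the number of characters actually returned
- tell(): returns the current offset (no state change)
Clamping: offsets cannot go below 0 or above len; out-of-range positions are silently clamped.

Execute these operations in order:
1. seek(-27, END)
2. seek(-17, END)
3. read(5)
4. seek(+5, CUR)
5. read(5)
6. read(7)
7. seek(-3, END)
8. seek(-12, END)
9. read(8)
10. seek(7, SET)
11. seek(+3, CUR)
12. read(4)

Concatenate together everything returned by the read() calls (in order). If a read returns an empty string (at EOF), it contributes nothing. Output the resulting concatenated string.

Answer: FGRXVUADDB4BJYSK0UADFGRX

Derivation:
After 1 (seek(-27, END)): offset=0
After 2 (seek(-17, END)): offset=10
After 3 (read(5)): returned 'FGRXV', offset=15
After 4 (seek(+5, CUR)): offset=20
After 5 (read(5)): returned 'UADDB', offset=25
After 6 (read(7)): returned '4B', offset=27
After 7 (seek(-3, END)): offset=24
After 8 (seek(-12, END)): offset=15
After 9 (read(8)): returned 'JYSK0UAD', offset=23
After 10 (seek(7, SET)): offset=7
After 11 (seek(+3, CUR)): offset=10
After 12 (read(4)): returned 'FGRX', offset=14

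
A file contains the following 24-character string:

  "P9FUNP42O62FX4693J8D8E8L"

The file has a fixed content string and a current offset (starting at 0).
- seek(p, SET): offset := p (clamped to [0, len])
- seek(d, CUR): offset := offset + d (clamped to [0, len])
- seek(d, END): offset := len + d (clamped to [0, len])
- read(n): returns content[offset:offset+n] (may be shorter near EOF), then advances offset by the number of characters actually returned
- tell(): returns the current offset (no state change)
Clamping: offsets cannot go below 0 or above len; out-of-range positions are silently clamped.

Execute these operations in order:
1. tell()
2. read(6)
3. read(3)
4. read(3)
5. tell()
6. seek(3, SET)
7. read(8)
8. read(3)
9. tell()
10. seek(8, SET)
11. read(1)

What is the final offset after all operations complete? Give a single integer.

After 1 (tell()): offset=0
After 2 (read(6)): returned 'P9FUNP', offset=6
After 3 (read(3)): returned '42O', offset=9
After 4 (read(3)): returned '62F', offset=12
After 5 (tell()): offset=12
After 6 (seek(3, SET)): offset=3
After 7 (read(8)): returned 'UNP42O62', offset=11
After 8 (read(3)): returned 'FX4', offset=14
After 9 (tell()): offset=14
After 10 (seek(8, SET)): offset=8
After 11 (read(1)): returned 'O', offset=9

Answer: 9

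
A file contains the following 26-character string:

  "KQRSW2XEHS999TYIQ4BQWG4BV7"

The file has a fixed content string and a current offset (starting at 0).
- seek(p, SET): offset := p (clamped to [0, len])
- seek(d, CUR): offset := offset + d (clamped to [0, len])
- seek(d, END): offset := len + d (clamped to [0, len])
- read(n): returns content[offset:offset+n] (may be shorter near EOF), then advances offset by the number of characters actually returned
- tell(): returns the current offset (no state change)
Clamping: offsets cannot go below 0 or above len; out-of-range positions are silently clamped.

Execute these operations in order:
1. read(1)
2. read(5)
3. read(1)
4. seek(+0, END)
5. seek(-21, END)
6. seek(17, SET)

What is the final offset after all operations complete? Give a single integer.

Answer: 17

Derivation:
After 1 (read(1)): returned 'K', offset=1
After 2 (read(5)): returned 'QRSW2', offset=6
After 3 (read(1)): returned 'X', offset=7
After 4 (seek(+0, END)): offset=26
After 5 (seek(-21, END)): offset=5
After 6 (seek(17, SET)): offset=17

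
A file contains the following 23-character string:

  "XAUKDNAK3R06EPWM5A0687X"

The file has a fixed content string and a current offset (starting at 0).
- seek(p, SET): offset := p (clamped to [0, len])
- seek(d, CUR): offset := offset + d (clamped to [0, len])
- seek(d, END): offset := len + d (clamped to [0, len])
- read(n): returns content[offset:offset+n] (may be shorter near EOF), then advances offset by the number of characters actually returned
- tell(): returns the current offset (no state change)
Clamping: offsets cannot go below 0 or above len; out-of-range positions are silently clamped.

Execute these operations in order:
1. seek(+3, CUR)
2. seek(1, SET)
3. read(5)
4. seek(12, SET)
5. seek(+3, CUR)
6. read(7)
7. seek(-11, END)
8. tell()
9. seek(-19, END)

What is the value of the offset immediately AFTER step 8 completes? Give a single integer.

Answer: 12

Derivation:
After 1 (seek(+3, CUR)): offset=3
After 2 (seek(1, SET)): offset=1
After 3 (read(5)): returned 'AUKDN', offset=6
After 4 (seek(12, SET)): offset=12
After 5 (seek(+3, CUR)): offset=15
After 6 (read(7)): returned 'M5A0687', offset=22
After 7 (seek(-11, END)): offset=12
After 8 (tell()): offset=12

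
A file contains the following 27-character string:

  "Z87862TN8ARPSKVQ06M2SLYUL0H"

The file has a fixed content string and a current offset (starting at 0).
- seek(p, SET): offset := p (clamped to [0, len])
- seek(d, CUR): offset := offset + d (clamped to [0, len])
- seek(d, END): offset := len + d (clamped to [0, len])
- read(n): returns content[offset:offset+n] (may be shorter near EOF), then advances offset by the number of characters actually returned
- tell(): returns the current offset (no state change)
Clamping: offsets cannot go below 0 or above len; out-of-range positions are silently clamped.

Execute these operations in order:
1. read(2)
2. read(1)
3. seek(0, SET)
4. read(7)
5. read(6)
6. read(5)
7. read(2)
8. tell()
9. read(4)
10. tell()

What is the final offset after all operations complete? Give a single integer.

After 1 (read(2)): returned 'Z8', offset=2
After 2 (read(1)): returned '7', offset=3
After 3 (seek(0, SET)): offset=0
After 4 (read(7)): returned 'Z87862T', offset=7
After 5 (read(6)): returned 'N8ARPS', offset=13
After 6 (read(5)): returned 'KVQ06', offset=18
After 7 (read(2)): returned 'M2', offset=20
After 8 (tell()): offset=20
After 9 (read(4)): returned 'SLYU', offset=24
After 10 (tell()): offset=24

Answer: 24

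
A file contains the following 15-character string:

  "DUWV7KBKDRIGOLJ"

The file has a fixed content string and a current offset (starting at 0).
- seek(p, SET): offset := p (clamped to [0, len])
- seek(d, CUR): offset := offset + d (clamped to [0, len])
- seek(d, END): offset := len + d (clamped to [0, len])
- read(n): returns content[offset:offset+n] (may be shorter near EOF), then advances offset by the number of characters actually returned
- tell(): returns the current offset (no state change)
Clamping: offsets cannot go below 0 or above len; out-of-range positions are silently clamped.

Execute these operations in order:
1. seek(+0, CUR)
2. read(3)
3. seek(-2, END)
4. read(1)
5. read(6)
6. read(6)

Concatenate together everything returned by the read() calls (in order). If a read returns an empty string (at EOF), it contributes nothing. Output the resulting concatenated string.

After 1 (seek(+0, CUR)): offset=0
After 2 (read(3)): returned 'DUW', offset=3
After 3 (seek(-2, END)): offset=13
After 4 (read(1)): returned 'L', offset=14
After 5 (read(6)): returned 'J', offset=15
After 6 (read(6)): returned '', offset=15

Answer: DUWLJ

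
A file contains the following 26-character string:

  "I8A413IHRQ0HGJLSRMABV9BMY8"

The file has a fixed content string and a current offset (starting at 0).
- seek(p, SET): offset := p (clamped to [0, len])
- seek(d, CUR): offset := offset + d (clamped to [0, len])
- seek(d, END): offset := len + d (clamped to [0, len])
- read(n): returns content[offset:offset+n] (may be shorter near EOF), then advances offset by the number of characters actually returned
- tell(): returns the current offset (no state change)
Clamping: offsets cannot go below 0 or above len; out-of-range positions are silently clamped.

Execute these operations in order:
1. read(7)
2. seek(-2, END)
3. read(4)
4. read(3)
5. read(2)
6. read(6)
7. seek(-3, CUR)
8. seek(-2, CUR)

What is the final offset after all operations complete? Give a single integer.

Answer: 21

Derivation:
After 1 (read(7)): returned 'I8A413I', offset=7
After 2 (seek(-2, END)): offset=24
After 3 (read(4)): returned 'Y8', offset=26
After 4 (read(3)): returned '', offset=26
After 5 (read(2)): returned '', offset=26
After 6 (read(6)): returned '', offset=26
After 7 (seek(-3, CUR)): offset=23
After 8 (seek(-2, CUR)): offset=21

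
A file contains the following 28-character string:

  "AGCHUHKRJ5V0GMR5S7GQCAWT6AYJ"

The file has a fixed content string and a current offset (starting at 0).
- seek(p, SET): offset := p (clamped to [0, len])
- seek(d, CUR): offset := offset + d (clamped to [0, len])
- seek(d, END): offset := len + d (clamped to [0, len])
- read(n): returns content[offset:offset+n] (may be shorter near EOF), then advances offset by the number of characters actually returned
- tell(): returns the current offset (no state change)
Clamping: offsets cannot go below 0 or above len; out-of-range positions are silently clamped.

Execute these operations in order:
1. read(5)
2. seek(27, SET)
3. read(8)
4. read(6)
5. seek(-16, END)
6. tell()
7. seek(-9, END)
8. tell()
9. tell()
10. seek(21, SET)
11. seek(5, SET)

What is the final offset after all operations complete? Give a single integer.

Answer: 5

Derivation:
After 1 (read(5)): returned 'AGCHU', offset=5
After 2 (seek(27, SET)): offset=27
After 3 (read(8)): returned 'J', offset=28
After 4 (read(6)): returned '', offset=28
After 5 (seek(-16, END)): offset=12
After 6 (tell()): offset=12
After 7 (seek(-9, END)): offset=19
After 8 (tell()): offset=19
After 9 (tell()): offset=19
After 10 (seek(21, SET)): offset=21
After 11 (seek(5, SET)): offset=5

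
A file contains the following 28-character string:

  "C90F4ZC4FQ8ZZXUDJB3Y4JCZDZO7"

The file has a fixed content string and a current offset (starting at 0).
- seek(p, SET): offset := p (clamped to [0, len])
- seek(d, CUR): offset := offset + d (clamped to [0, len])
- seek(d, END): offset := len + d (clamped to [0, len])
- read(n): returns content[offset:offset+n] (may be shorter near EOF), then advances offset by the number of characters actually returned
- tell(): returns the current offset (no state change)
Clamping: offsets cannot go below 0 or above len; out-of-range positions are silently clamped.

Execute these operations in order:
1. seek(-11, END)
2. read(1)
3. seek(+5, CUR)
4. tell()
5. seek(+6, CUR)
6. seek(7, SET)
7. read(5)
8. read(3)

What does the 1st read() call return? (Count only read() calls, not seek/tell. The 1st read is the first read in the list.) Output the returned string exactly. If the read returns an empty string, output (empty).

Answer: B

Derivation:
After 1 (seek(-11, END)): offset=17
After 2 (read(1)): returned 'B', offset=18
After 3 (seek(+5, CUR)): offset=23
After 4 (tell()): offset=23
After 5 (seek(+6, CUR)): offset=28
After 6 (seek(7, SET)): offset=7
After 7 (read(5)): returned '4FQ8Z', offset=12
After 8 (read(3)): returned 'ZXU', offset=15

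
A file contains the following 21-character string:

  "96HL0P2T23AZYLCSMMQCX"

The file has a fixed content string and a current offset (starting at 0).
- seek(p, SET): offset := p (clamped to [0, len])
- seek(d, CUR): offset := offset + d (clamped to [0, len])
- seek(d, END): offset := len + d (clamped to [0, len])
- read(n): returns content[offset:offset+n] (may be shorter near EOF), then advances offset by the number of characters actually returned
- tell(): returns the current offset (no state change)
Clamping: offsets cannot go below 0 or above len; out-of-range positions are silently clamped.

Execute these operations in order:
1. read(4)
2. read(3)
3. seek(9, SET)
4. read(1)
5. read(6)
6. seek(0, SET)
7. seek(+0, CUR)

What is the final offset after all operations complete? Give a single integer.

After 1 (read(4)): returned '96HL', offset=4
After 2 (read(3)): returned '0P2', offset=7
After 3 (seek(9, SET)): offset=9
After 4 (read(1)): returned '3', offset=10
After 5 (read(6)): returned 'AZYLCS', offset=16
After 6 (seek(0, SET)): offset=0
After 7 (seek(+0, CUR)): offset=0

Answer: 0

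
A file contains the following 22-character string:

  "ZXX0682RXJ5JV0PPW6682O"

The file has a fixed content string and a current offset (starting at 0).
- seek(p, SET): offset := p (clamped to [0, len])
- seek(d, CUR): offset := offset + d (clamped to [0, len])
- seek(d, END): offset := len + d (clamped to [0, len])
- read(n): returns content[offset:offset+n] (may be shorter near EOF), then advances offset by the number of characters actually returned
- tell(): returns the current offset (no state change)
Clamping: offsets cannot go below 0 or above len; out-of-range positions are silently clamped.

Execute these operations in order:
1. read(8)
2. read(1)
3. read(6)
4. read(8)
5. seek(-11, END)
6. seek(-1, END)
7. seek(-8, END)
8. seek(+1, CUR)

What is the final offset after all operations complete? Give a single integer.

Answer: 15

Derivation:
After 1 (read(8)): returned 'ZXX0682R', offset=8
After 2 (read(1)): returned 'X', offset=9
After 3 (read(6)): returned 'J5JV0P', offset=15
After 4 (read(8)): returned 'PW6682O', offset=22
After 5 (seek(-11, END)): offset=11
After 6 (seek(-1, END)): offset=21
After 7 (seek(-8, END)): offset=14
After 8 (seek(+1, CUR)): offset=15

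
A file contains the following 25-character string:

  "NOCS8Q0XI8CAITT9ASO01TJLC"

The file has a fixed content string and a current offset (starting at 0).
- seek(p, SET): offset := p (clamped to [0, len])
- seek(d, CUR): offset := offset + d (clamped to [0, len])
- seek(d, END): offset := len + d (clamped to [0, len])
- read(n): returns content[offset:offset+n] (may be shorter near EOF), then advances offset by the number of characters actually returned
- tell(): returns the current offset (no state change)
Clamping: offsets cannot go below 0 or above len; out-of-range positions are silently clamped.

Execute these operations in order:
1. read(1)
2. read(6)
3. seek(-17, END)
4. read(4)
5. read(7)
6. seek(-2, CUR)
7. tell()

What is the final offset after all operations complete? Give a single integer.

Answer: 17

Derivation:
After 1 (read(1)): returned 'N', offset=1
After 2 (read(6)): returned 'OCS8Q0', offset=7
After 3 (seek(-17, END)): offset=8
After 4 (read(4)): returned 'I8CA', offset=12
After 5 (read(7)): returned 'ITT9ASO', offset=19
After 6 (seek(-2, CUR)): offset=17
After 7 (tell()): offset=17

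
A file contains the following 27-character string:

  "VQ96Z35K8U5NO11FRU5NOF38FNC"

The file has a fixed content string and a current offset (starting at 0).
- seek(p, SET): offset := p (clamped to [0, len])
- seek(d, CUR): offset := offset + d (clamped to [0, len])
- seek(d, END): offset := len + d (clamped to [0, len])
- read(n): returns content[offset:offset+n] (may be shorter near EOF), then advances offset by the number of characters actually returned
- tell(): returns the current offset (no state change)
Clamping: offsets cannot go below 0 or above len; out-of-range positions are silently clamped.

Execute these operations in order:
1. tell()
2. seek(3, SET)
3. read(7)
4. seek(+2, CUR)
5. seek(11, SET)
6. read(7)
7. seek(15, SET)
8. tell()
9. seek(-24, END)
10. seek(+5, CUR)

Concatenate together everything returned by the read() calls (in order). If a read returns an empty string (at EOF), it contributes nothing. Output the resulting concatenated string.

Answer: 6Z35K8UNO11FRU

Derivation:
After 1 (tell()): offset=0
After 2 (seek(3, SET)): offset=3
After 3 (read(7)): returned '6Z35K8U', offset=10
After 4 (seek(+2, CUR)): offset=12
After 5 (seek(11, SET)): offset=11
After 6 (read(7)): returned 'NO11FRU', offset=18
After 7 (seek(15, SET)): offset=15
After 8 (tell()): offset=15
After 9 (seek(-24, END)): offset=3
After 10 (seek(+5, CUR)): offset=8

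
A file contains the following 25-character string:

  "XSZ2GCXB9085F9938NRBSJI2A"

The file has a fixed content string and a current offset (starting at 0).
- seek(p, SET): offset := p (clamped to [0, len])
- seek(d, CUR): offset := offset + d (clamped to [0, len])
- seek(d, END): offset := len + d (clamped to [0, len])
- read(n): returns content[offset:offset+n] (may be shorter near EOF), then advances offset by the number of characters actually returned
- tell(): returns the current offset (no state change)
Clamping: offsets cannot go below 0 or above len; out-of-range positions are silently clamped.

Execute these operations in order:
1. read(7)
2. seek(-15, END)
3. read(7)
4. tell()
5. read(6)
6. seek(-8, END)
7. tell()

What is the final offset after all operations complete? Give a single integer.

Answer: 17

Derivation:
After 1 (read(7)): returned 'XSZ2GCX', offset=7
After 2 (seek(-15, END)): offset=10
After 3 (read(7)): returned '85F9938', offset=17
After 4 (tell()): offset=17
After 5 (read(6)): returned 'NRBSJI', offset=23
After 6 (seek(-8, END)): offset=17
After 7 (tell()): offset=17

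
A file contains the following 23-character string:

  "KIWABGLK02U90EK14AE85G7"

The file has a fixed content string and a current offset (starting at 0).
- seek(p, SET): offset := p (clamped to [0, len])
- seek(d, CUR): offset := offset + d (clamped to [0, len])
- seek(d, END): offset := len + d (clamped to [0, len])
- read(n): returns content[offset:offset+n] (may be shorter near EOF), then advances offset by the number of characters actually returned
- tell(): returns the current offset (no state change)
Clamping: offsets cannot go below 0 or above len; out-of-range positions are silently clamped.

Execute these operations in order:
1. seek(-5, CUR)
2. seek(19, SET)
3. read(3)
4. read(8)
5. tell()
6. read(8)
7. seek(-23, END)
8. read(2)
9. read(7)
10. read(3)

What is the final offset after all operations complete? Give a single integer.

After 1 (seek(-5, CUR)): offset=0
After 2 (seek(19, SET)): offset=19
After 3 (read(3)): returned '85G', offset=22
After 4 (read(8)): returned '7', offset=23
After 5 (tell()): offset=23
After 6 (read(8)): returned '', offset=23
After 7 (seek(-23, END)): offset=0
After 8 (read(2)): returned 'KI', offset=2
After 9 (read(7)): returned 'WABGLK0', offset=9
After 10 (read(3)): returned '2U9', offset=12

Answer: 12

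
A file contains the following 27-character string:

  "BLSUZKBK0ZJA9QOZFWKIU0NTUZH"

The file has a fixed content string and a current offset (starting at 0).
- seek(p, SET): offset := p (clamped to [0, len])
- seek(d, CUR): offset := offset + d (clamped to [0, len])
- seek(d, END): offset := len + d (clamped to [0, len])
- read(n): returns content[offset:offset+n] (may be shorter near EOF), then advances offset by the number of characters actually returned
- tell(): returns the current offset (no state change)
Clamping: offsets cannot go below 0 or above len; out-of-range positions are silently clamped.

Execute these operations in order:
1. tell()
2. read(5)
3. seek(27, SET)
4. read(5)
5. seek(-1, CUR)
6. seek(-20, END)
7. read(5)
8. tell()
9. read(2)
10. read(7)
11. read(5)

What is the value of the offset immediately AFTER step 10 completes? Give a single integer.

After 1 (tell()): offset=0
After 2 (read(5)): returned 'BLSUZ', offset=5
After 3 (seek(27, SET)): offset=27
After 4 (read(5)): returned '', offset=27
After 5 (seek(-1, CUR)): offset=26
After 6 (seek(-20, END)): offset=7
After 7 (read(5)): returned 'K0ZJA', offset=12
After 8 (tell()): offset=12
After 9 (read(2)): returned '9Q', offset=14
After 10 (read(7)): returned 'OZFWKIU', offset=21

Answer: 21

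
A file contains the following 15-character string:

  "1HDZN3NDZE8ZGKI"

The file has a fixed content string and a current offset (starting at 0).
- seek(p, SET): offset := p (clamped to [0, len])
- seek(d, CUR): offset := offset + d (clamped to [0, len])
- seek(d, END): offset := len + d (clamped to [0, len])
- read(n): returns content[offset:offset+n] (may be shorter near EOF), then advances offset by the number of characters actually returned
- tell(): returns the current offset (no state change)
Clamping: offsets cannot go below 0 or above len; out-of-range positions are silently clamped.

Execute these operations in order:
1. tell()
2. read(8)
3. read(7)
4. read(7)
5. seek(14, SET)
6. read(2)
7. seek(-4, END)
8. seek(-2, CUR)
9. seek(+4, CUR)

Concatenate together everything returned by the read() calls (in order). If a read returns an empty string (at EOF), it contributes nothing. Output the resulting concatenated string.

Answer: 1HDZN3NDZE8ZGKII

Derivation:
After 1 (tell()): offset=0
After 2 (read(8)): returned '1HDZN3ND', offset=8
After 3 (read(7)): returned 'ZE8ZGKI', offset=15
After 4 (read(7)): returned '', offset=15
After 5 (seek(14, SET)): offset=14
After 6 (read(2)): returned 'I', offset=15
After 7 (seek(-4, END)): offset=11
After 8 (seek(-2, CUR)): offset=9
After 9 (seek(+4, CUR)): offset=13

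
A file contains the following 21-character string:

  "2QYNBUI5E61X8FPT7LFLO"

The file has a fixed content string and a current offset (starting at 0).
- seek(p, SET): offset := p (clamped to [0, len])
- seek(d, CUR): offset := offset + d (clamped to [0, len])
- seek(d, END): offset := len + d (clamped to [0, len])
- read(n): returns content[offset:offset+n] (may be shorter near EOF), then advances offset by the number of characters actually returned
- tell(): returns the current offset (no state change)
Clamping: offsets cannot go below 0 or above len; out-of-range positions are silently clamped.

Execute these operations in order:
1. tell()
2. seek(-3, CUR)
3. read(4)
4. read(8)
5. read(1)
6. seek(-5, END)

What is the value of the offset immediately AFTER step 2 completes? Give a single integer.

Answer: 0

Derivation:
After 1 (tell()): offset=0
After 2 (seek(-3, CUR)): offset=0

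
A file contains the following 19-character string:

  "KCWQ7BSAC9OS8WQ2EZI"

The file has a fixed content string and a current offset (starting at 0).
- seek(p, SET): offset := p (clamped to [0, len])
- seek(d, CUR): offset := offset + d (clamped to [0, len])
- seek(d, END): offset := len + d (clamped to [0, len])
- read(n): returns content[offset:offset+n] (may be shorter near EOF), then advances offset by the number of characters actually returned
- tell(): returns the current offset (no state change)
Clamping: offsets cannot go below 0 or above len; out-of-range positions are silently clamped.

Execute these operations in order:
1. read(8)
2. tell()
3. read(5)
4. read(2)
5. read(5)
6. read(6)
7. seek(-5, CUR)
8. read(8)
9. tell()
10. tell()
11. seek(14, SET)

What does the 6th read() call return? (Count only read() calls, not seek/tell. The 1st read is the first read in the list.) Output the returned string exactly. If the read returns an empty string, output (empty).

Answer: Q2EZI

Derivation:
After 1 (read(8)): returned 'KCWQ7BSA', offset=8
After 2 (tell()): offset=8
After 3 (read(5)): returned 'C9OS8', offset=13
After 4 (read(2)): returned 'WQ', offset=15
After 5 (read(5)): returned '2EZI', offset=19
After 6 (read(6)): returned '', offset=19
After 7 (seek(-5, CUR)): offset=14
After 8 (read(8)): returned 'Q2EZI', offset=19
After 9 (tell()): offset=19
After 10 (tell()): offset=19
After 11 (seek(14, SET)): offset=14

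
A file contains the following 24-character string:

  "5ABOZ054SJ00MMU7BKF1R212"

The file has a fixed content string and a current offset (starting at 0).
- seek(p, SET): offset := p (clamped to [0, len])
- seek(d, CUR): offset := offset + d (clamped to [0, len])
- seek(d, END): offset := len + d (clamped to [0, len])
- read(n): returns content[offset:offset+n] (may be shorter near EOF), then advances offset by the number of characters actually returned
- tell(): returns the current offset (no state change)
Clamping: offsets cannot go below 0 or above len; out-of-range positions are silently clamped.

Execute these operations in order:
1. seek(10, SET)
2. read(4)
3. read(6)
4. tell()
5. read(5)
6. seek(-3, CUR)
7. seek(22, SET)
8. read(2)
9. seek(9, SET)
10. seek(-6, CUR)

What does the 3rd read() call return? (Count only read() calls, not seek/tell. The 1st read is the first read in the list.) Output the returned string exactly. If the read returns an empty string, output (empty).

After 1 (seek(10, SET)): offset=10
After 2 (read(4)): returned '00MM', offset=14
After 3 (read(6)): returned 'U7BKF1', offset=20
After 4 (tell()): offset=20
After 5 (read(5)): returned 'R212', offset=24
After 6 (seek(-3, CUR)): offset=21
After 7 (seek(22, SET)): offset=22
After 8 (read(2)): returned '12', offset=24
After 9 (seek(9, SET)): offset=9
After 10 (seek(-6, CUR)): offset=3

Answer: R212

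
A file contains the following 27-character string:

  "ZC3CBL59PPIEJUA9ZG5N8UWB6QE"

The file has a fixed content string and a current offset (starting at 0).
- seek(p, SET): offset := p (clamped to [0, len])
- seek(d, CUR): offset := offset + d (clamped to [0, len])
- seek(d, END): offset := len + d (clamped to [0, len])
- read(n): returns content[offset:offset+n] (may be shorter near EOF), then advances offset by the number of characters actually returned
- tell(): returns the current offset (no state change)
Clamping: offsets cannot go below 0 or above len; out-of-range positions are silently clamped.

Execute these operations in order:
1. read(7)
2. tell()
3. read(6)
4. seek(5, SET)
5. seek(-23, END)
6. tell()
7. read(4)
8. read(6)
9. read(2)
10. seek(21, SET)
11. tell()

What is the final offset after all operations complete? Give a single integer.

Answer: 21

Derivation:
After 1 (read(7)): returned 'ZC3CBL5', offset=7
After 2 (tell()): offset=7
After 3 (read(6)): returned '9PPIEJ', offset=13
After 4 (seek(5, SET)): offset=5
After 5 (seek(-23, END)): offset=4
After 6 (tell()): offset=4
After 7 (read(4)): returned 'BL59', offset=8
After 8 (read(6)): returned 'PPIEJU', offset=14
After 9 (read(2)): returned 'A9', offset=16
After 10 (seek(21, SET)): offset=21
After 11 (tell()): offset=21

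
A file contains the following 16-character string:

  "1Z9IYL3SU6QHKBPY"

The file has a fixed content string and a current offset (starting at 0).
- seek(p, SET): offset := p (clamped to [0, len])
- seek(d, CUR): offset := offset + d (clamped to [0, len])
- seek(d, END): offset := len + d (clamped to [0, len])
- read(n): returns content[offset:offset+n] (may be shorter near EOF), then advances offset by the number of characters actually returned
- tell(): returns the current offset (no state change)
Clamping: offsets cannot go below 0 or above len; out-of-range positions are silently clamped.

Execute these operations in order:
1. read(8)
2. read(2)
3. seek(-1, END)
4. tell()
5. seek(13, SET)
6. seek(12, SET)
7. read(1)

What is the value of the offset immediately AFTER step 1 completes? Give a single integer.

Answer: 8

Derivation:
After 1 (read(8)): returned '1Z9IYL3S', offset=8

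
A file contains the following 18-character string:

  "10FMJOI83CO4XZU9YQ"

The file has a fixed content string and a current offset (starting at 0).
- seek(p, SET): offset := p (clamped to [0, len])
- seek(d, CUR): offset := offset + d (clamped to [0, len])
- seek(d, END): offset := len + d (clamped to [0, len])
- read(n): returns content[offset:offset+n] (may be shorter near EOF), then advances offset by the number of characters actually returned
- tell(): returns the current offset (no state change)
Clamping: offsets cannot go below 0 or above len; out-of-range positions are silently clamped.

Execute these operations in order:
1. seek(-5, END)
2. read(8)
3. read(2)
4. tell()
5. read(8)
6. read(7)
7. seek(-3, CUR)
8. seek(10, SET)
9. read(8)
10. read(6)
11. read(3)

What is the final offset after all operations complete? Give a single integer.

After 1 (seek(-5, END)): offset=13
After 2 (read(8)): returned 'ZU9YQ', offset=18
After 3 (read(2)): returned '', offset=18
After 4 (tell()): offset=18
After 5 (read(8)): returned '', offset=18
After 6 (read(7)): returned '', offset=18
After 7 (seek(-3, CUR)): offset=15
After 8 (seek(10, SET)): offset=10
After 9 (read(8)): returned 'O4XZU9YQ', offset=18
After 10 (read(6)): returned '', offset=18
After 11 (read(3)): returned '', offset=18

Answer: 18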